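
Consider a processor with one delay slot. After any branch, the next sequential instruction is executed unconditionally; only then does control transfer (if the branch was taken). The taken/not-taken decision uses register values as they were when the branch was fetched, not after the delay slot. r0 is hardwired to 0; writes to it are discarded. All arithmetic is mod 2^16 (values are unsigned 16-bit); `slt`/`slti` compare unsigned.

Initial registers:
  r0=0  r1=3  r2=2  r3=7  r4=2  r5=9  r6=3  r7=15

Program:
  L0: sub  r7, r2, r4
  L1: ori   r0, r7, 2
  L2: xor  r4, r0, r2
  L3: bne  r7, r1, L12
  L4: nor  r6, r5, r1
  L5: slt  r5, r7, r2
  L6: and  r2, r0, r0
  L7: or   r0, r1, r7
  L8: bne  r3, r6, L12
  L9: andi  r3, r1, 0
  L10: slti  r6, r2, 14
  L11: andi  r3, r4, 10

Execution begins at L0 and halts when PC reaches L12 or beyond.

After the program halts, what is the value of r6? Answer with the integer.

65524

#0 sub  r7, r2, r4 ; 0/3/2/7/2/9/3/0
#1 ori   r0, r7, 2 ; 0/3/2/7/2/9/3/0
#2 xor  r4, r0, r2 ; 0/3/2/7/2/9/3/0
#3 bne  r7, r1, L12 ; 0/3/2/7/2/9/3/0 ; →target
#4 nor  r6, r5, r1 ; 0/3/2/7/2/9/65524/0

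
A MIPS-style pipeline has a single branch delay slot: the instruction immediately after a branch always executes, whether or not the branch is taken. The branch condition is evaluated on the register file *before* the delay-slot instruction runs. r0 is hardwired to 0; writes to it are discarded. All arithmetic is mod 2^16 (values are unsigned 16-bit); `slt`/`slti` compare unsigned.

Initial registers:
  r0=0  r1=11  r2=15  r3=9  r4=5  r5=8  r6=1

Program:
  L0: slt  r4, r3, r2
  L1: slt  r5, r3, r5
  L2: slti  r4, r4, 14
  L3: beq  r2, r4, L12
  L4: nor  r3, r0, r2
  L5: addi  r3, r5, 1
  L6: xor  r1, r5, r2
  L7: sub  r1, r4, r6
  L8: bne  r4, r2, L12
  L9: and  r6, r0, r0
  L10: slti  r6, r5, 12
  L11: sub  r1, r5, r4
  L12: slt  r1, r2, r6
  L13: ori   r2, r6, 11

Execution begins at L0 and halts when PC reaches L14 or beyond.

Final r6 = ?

  step pc=0: slt  r4, r3, r2  regs=(0,11,15,9,1,8,1)
  step pc=1: slt  r5, r3, r5  regs=(0,11,15,9,1,0,1)
  step pc=2: slti  r4, r4, 14  regs=(0,11,15,9,1,0,1)
  step pc=3: beq  r2, r4, L12  cond=F  regs=(0,11,15,9,1,0,1)
  step pc=4: nor  r3, r0, r2  regs=(0,11,15,65520,1,0,1)
  step pc=5: addi  r3, r5, 1  regs=(0,11,15,1,1,0,1)
  step pc=6: xor  r1, r5, r2  regs=(0,15,15,1,1,0,1)
  step pc=7: sub  r1, r4, r6  regs=(0,0,15,1,1,0,1)
  step pc=8: bne  r4, r2, L12  cond=T  regs=(0,0,15,1,1,0,1)
  step pc=9: and  r6, r0, r0  regs=(0,0,15,1,1,0,0)
  step pc=12: slt  r1, r2, r6  regs=(0,0,15,1,1,0,0)
  step pc=13: ori   r2, r6, 11  regs=(0,0,11,1,1,0,0)

0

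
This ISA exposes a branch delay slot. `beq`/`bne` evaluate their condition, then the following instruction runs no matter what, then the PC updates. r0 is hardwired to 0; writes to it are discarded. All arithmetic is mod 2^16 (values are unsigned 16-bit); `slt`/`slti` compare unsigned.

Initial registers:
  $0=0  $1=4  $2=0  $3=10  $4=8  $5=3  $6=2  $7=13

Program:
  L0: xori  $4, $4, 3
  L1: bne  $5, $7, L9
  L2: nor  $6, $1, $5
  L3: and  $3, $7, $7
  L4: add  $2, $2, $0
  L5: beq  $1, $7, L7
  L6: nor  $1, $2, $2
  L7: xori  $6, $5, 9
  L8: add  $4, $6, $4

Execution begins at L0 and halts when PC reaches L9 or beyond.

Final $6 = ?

65528

PC=0  xori  $4, $4, 3        | $0=0 $1=4 $2=0 $3=10 $4=11 $5=3 $6=2 $7=13
PC=1  bne  $5, $7, L9        | $0=0 $1=4 $2=0 $3=10 $4=11 $5=3 $6=2 $7=13  [TAKEN]
PC=2  nor  $6, $1, $5        | $0=0 $1=4 $2=0 $3=10 $4=11 $5=3 $6=65528 $7=13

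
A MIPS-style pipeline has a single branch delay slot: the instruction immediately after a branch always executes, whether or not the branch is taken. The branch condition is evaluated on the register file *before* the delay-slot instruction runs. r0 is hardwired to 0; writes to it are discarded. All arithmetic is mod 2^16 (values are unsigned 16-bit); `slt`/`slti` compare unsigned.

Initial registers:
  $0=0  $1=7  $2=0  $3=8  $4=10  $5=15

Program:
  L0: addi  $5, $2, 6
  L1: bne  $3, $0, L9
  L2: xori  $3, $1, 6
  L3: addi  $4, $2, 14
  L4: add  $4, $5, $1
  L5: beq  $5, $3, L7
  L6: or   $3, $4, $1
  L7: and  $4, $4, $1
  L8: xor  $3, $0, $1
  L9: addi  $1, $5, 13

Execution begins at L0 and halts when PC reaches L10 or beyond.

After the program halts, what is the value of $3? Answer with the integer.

  step pc=0: addi  $5, $2, 6  regs=(0,7,0,8,10,6)
  step pc=1: bne  $3, $0, L9  cond=T  regs=(0,7,0,8,10,6)
  step pc=2: xori  $3, $1, 6  regs=(0,7,0,1,10,6)
  step pc=9: addi  $1, $5, 13  regs=(0,19,0,1,10,6)

1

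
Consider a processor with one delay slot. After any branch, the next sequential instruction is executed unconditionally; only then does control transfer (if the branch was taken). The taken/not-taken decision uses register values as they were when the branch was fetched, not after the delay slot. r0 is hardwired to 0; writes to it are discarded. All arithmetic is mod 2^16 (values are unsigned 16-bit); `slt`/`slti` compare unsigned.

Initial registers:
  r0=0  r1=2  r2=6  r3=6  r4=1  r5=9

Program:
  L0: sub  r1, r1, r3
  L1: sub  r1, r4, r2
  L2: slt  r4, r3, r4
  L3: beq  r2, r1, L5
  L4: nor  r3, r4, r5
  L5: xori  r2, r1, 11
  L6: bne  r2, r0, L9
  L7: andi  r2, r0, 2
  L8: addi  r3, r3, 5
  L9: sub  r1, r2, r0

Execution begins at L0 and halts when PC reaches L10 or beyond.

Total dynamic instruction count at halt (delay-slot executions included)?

9

  step pc=0: sub  r1, r1, r3  regs=(0,65532,6,6,1,9)
  step pc=1: sub  r1, r4, r2  regs=(0,65531,6,6,1,9)
  step pc=2: slt  r4, r3, r4  regs=(0,65531,6,6,0,9)
  step pc=3: beq  r2, r1, L5  cond=F  regs=(0,65531,6,6,0,9)
  step pc=4: nor  r3, r4, r5  regs=(0,65531,6,65526,0,9)
  step pc=5: xori  r2, r1, 11  regs=(0,65531,65520,65526,0,9)
  step pc=6: bne  r2, r0, L9  cond=T  regs=(0,65531,65520,65526,0,9)
  step pc=7: andi  r2, r0, 2  regs=(0,65531,0,65526,0,9)
  step pc=9: sub  r1, r2, r0  regs=(0,0,0,65526,0,9)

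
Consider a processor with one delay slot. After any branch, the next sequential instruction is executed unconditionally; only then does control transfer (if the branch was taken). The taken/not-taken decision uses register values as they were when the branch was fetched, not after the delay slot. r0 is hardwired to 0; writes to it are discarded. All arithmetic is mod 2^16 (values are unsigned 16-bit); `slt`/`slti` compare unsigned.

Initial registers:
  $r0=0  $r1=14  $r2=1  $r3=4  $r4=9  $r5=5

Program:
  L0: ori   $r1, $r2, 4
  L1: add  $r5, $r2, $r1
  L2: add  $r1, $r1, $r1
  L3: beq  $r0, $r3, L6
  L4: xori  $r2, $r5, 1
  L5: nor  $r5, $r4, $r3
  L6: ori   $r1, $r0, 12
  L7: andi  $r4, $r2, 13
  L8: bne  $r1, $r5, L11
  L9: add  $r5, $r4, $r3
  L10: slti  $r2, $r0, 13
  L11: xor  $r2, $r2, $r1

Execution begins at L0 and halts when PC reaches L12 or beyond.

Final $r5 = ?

9

#0 ori   $r1, $r2, 4 ; 0/5/1/4/9/5
#1 add  $r5, $r2, $r1 ; 0/5/1/4/9/6
#2 add  $r1, $r1, $r1 ; 0/10/1/4/9/6
#3 beq  $r0, $r3, L6 ; 0/10/1/4/9/6 ; →fallthru
#4 xori  $r2, $r5, 1 ; 0/10/7/4/9/6
#5 nor  $r5, $r4, $r3 ; 0/10/7/4/9/65522
#6 ori   $r1, $r0, 12 ; 0/12/7/4/9/65522
#7 andi  $r4, $r2, 13 ; 0/12/7/4/5/65522
#8 bne  $r1, $r5, L11 ; 0/12/7/4/5/65522 ; →target
#9 add  $r5, $r4, $r3 ; 0/12/7/4/5/9
#11 xor  $r2, $r2, $r1 ; 0/12/11/4/5/9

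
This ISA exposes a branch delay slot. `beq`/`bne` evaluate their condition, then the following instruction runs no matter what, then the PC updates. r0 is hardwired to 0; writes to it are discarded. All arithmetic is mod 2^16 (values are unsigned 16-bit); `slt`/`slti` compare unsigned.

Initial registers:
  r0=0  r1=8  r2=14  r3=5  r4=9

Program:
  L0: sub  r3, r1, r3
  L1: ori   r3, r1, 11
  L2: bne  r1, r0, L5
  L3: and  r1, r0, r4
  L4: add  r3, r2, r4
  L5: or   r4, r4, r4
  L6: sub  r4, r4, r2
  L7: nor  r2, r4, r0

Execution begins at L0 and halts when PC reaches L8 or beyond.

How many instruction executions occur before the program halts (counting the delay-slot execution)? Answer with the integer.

#0 sub  r3, r1, r3 ; 0/8/14/3/9
#1 ori   r3, r1, 11 ; 0/8/14/11/9
#2 bne  r1, r0, L5 ; 0/8/14/11/9 ; →target
#3 and  r1, r0, r4 ; 0/0/14/11/9
#5 or   r4, r4, r4 ; 0/0/14/11/9
#6 sub  r4, r4, r2 ; 0/0/14/11/65531
#7 nor  r2, r4, r0 ; 0/0/4/11/65531

7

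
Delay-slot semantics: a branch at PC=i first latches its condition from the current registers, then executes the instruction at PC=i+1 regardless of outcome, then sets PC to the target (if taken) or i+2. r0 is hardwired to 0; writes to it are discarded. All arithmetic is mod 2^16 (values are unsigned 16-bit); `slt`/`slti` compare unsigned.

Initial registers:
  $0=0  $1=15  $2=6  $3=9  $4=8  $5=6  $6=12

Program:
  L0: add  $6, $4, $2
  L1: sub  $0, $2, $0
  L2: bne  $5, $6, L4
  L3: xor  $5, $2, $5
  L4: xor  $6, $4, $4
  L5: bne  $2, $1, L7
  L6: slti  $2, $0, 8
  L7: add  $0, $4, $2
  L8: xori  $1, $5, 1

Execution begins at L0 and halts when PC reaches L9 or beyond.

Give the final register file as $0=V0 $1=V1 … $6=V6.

$0=0 $1=1 $2=1 $3=9 $4=8 $5=0 $6=0

[0] add  $6, $4, $2  →  {$0:0, $1:15, $2:6, $3:9, $4:8, $5:6, $6:14}
[1] sub  $0, $2, $0  →  {$0:0, $1:15, $2:6, $3:9, $4:8, $5:6, $6:14}
[2] bne  $5, $6, L4  →  {$0:0, $1:15, $2:6, $3:9, $4:8, $5:6, $6:14}  ⟨branch taken⟩
[3] xor  $5, $2, $5  →  {$0:0, $1:15, $2:6, $3:9, $4:8, $5:0, $6:14}
[4] xor  $6, $4, $4  →  {$0:0, $1:15, $2:6, $3:9, $4:8, $5:0, $6:0}
[5] bne  $2, $1, L7  →  {$0:0, $1:15, $2:6, $3:9, $4:8, $5:0, $6:0}  ⟨branch taken⟩
[6] slti  $2, $0, 8  →  {$0:0, $1:15, $2:1, $3:9, $4:8, $5:0, $6:0}
[7] add  $0, $4, $2  →  {$0:0, $1:15, $2:1, $3:9, $4:8, $5:0, $6:0}
[8] xori  $1, $5, 1  →  {$0:0, $1:1, $2:1, $3:9, $4:8, $5:0, $6:0}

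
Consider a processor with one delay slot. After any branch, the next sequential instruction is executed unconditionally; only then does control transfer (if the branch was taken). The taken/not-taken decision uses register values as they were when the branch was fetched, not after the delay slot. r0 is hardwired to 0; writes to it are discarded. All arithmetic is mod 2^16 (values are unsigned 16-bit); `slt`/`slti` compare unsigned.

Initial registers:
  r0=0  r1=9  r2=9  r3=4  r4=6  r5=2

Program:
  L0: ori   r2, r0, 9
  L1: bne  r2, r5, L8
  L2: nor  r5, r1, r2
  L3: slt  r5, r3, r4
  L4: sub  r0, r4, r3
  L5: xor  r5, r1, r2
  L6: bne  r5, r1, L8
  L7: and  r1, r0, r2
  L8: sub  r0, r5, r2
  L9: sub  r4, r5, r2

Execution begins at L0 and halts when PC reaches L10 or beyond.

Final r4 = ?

65517

[0] ori   r2, r0, 9  →  {r0:0, r1:9, r2:9, r3:4, r4:6, r5:2}
[1] bne  r2, r5, L8  →  {r0:0, r1:9, r2:9, r3:4, r4:6, r5:2}  ⟨branch taken⟩
[2] nor  r5, r1, r2  →  {r0:0, r1:9, r2:9, r3:4, r4:6, r5:65526}
[8] sub  r0, r5, r2  →  {r0:0, r1:9, r2:9, r3:4, r4:6, r5:65526}
[9] sub  r4, r5, r2  →  {r0:0, r1:9, r2:9, r3:4, r4:65517, r5:65526}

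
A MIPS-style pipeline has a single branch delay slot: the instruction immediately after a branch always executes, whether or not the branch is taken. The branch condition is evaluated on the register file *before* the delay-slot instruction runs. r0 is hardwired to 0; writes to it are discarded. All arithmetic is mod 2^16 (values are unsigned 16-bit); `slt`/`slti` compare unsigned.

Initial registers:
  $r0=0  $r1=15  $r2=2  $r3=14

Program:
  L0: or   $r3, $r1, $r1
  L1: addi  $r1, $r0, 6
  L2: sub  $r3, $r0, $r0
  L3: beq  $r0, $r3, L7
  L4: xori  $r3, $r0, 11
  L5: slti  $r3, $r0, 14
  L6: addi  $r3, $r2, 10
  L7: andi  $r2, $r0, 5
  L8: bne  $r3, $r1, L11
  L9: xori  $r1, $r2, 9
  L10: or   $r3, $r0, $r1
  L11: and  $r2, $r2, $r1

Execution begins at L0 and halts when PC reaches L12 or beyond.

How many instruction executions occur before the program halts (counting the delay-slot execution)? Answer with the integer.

9

#0 or   $r3, $r1, $r1 ; 0/15/2/15
#1 addi  $r1, $r0, 6 ; 0/6/2/15
#2 sub  $r3, $r0, $r0 ; 0/6/2/0
#3 beq  $r0, $r3, L7 ; 0/6/2/0 ; →target
#4 xori  $r3, $r0, 11 ; 0/6/2/11
#7 andi  $r2, $r0, 5 ; 0/6/0/11
#8 bne  $r3, $r1, L11 ; 0/6/0/11 ; →target
#9 xori  $r1, $r2, 9 ; 0/9/0/11
#11 and  $r2, $r2, $r1 ; 0/9/0/11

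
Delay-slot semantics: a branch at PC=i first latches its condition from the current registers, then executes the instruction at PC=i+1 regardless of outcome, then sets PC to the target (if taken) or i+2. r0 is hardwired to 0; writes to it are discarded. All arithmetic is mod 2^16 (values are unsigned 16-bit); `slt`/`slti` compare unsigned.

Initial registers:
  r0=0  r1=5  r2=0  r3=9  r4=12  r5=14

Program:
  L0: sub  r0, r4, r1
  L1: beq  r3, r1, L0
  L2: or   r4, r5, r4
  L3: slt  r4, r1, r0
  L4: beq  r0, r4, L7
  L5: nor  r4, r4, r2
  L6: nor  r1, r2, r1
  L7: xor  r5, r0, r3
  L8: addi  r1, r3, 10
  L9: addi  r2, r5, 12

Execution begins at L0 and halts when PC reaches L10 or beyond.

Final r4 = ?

PC=0  sub  r0, r4, r1        | r0=0 r1=5 r2=0 r3=9 r4=12 r5=14
PC=1  beq  r3, r1, L0        | r0=0 r1=5 r2=0 r3=9 r4=12 r5=14  [not taken]
PC=2  or   r4, r5, r4        | r0=0 r1=5 r2=0 r3=9 r4=14 r5=14
PC=3  slt  r4, r1, r0        | r0=0 r1=5 r2=0 r3=9 r4=0 r5=14
PC=4  beq  r0, r4, L7        | r0=0 r1=5 r2=0 r3=9 r4=0 r5=14  [TAKEN]
PC=5  nor  r4, r4, r2        | r0=0 r1=5 r2=0 r3=9 r4=65535 r5=14
PC=7  xor  r5, r0, r3        | r0=0 r1=5 r2=0 r3=9 r4=65535 r5=9
PC=8  addi  r1, r3, 10       | r0=0 r1=19 r2=0 r3=9 r4=65535 r5=9
PC=9  addi  r2, r5, 12       | r0=0 r1=19 r2=21 r3=9 r4=65535 r5=9

65535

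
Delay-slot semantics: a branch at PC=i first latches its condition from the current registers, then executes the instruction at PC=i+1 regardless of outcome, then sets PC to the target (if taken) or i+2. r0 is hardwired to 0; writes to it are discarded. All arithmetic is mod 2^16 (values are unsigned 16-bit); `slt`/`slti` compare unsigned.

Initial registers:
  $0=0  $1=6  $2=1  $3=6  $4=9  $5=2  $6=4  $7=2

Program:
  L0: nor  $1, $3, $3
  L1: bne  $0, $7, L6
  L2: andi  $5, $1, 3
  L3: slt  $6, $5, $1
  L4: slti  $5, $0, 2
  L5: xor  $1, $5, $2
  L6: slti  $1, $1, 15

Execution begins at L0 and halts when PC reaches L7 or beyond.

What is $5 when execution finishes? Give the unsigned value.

1

  step pc=0: nor  $1, $3, $3  regs=(0,65529,1,6,9,2,4,2)
  step pc=1: bne  $0, $7, L6  cond=T  regs=(0,65529,1,6,9,2,4,2)
  step pc=2: andi  $5, $1, 3  regs=(0,65529,1,6,9,1,4,2)
  step pc=6: slti  $1, $1, 15  regs=(0,0,1,6,9,1,4,2)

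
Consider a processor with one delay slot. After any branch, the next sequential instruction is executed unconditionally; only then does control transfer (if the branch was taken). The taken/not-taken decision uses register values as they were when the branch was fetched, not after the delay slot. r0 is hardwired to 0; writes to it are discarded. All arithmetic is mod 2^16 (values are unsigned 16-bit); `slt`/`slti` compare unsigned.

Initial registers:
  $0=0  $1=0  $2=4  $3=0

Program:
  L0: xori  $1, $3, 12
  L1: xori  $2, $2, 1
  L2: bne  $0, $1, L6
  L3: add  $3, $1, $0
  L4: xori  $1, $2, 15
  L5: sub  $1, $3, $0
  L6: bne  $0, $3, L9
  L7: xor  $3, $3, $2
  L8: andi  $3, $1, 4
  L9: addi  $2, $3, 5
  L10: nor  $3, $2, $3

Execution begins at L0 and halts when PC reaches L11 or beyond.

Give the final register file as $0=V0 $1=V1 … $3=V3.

#0 xori  $1, $3, 12 ; 0/12/4/0
#1 xori  $2, $2, 1 ; 0/12/5/0
#2 bne  $0, $1, L6 ; 0/12/5/0 ; →target
#3 add  $3, $1, $0 ; 0/12/5/12
#6 bne  $0, $3, L9 ; 0/12/5/12 ; →target
#7 xor  $3, $3, $2 ; 0/12/5/9
#9 addi  $2, $3, 5 ; 0/12/14/9
#10 nor  $3, $2, $3 ; 0/12/14/65520

$0=0 $1=12 $2=14 $3=65520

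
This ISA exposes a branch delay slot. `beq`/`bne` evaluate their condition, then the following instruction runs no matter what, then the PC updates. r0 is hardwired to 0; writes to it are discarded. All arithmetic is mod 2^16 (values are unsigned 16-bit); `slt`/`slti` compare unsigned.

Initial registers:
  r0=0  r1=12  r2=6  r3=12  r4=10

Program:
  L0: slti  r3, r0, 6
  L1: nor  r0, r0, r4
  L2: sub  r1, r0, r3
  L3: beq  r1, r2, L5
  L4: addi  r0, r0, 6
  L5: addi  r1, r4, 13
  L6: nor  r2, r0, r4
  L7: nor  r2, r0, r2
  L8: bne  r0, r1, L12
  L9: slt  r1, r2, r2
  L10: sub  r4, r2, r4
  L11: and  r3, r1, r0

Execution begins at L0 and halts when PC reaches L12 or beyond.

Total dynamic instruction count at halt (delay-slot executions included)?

[0] slti  r3, r0, 6  →  {r0:0, r1:12, r2:6, r3:1, r4:10}
[1] nor  r0, r0, r4  →  {r0:0, r1:12, r2:6, r3:1, r4:10}
[2] sub  r1, r0, r3  →  {r0:0, r1:65535, r2:6, r3:1, r4:10}
[3] beq  r1, r2, L5  →  {r0:0, r1:65535, r2:6, r3:1, r4:10}  ⟨branch fallthrough⟩
[4] addi  r0, r0, 6  →  {r0:0, r1:65535, r2:6, r3:1, r4:10}
[5] addi  r1, r4, 13  →  {r0:0, r1:23, r2:6, r3:1, r4:10}
[6] nor  r2, r0, r4  →  {r0:0, r1:23, r2:65525, r3:1, r4:10}
[7] nor  r2, r0, r2  →  {r0:0, r1:23, r2:10, r3:1, r4:10}
[8] bne  r0, r1, L12  →  {r0:0, r1:23, r2:10, r3:1, r4:10}  ⟨branch taken⟩
[9] slt  r1, r2, r2  →  {r0:0, r1:0, r2:10, r3:1, r4:10}

10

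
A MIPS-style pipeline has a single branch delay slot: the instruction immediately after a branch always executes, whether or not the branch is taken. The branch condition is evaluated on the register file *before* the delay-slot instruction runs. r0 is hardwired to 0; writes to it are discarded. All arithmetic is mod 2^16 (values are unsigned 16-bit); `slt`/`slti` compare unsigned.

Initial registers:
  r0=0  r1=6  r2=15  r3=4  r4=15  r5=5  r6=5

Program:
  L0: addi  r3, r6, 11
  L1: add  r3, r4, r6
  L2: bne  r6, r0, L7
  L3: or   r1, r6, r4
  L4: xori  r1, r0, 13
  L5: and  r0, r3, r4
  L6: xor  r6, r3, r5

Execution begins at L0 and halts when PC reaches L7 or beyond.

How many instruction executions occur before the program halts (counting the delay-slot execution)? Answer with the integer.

PC=0  addi  r3, r6, 11       | r0=0 r1=6 r2=15 r3=16 r4=15 r5=5 r6=5
PC=1  add  r3, r4, r6        | r0=0 r1=6 r2=15 r3=20 r4=15 r5=5 r6=5
PC=2  bne  r6, r0, L7        | r0=0 r1=6 r2=15 r3=20 r4=15 r5=5 r6=5  [TAKEN]
PC=3  or   r1, r6, r4        | r0=0 r1=15 r2=15 r3=20 r4=15 r5=5 r6=5

4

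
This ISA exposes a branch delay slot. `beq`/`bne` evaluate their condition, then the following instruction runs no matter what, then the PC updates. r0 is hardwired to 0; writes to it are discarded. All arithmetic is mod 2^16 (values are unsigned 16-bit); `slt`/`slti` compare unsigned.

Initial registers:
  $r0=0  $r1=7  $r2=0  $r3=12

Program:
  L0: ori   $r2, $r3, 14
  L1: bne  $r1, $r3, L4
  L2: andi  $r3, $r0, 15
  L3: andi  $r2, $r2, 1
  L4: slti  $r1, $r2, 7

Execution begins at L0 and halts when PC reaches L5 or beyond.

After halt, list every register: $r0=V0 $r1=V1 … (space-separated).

$r0=0 $r1=0 $r2=14 $r3=0

PC=0  ori   $r2, $r3, 14     | $r0=0 $r1=7 $r2=14 $r3=12
PC=1  bne  $r1, $r3, L4      | $r0=0 $r1=7 $r2=14 $r3=12  [TAKEN]
PC=2  andi  $r3, $r0, 15     | $r0=0 $r1=7 $r2=14 $r3=0
PC=4  slti  $r1, $r2, 7      | $r0=0 $r1=0 $r2=14 $r3=0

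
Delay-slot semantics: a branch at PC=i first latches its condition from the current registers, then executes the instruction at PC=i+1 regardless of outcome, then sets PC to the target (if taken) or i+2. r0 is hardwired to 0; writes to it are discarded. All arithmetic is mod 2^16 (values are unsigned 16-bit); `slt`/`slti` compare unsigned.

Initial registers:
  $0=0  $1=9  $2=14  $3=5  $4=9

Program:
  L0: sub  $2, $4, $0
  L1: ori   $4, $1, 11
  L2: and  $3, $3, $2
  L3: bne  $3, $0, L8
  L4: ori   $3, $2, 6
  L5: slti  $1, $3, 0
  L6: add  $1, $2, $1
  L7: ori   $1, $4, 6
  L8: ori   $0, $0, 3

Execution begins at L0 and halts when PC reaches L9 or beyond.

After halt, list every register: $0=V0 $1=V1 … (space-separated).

$0=0 $1=9 $2=9 $3=15 $4=11

  step pc=0: sub  $2, $4, $0  regs=(0,9,9,5,9)
  step pc=1: ori   $4, $1, 11  regs=(0,9,9,5,11)
  step pc=2: and  $3, $3, $2  regs=(0,9,9,1,11)
  step pc=3: bne  $3, $0, L8  cond=T  regs=(0,9,9,1,11)
  step pc=4: ori   $3, $2, 6  regs=(0,9,9,15,11)
  step pc=8: ori   $0, $0, 3  regs=(0,9,9,15,11)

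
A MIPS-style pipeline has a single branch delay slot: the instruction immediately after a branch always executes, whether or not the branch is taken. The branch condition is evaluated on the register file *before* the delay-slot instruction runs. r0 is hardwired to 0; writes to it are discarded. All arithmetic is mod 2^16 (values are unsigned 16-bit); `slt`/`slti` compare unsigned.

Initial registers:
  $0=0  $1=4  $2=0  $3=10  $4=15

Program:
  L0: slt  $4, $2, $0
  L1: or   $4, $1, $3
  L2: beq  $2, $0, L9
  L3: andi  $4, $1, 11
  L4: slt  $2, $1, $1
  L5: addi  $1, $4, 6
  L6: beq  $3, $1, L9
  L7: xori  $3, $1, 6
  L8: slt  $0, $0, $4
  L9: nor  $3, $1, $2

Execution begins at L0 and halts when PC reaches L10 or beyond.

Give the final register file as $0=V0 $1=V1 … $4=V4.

[0] slt  $4, $2, $0  →  {$0:0, $1:4, $2:0, $3:10, $4:0}
[1] or   $4, $1, $3  →  {$0:0, $1:4, $2:0, $3:10, $4:14}
[2] beq  $2, $0, L9  →  {$0:0, $1:4, $2:0, $3:10, $4:14}  ⟨branch taken⟩
[3] andi  $4, $1, 11  →  {$0:0, $1:4, $2:0, $3:10, $4:0}
[9] nor  $3, $1, $2  →  {$0:0, $1:4, $2:0, $3:65531, $4:0}

$0=0 $1=4 $2=0 $3=65531 $4=0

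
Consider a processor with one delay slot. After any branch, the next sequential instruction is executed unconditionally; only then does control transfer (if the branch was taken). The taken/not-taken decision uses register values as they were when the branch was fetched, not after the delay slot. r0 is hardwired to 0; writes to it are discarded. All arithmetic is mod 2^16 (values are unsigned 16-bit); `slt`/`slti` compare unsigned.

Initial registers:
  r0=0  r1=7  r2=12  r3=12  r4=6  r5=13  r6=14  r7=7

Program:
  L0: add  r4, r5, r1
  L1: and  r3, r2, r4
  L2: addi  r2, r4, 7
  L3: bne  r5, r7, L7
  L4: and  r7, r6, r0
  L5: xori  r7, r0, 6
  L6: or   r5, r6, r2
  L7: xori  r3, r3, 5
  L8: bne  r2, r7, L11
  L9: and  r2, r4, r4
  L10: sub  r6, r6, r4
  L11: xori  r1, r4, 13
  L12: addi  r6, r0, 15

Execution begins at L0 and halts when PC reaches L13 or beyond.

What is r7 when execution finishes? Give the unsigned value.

  step pc=0: add  r4, r5, r1  regs=(0,7,12,12,20,13,14,7)
  step pc=1: and  r3, r2, r4  regs=(0,7,12,4,20,13,14,7)
  step pc=2: addi  r2, r4, 7  regs=(0,7,27,4,20,13,14,7)
  step pc=3: bne  r5, r7, L7  cond=T  regs=(0,7,27,4,20,13,14,7)
  step pc=4: and  r7, r6, r0  regs=(0,7,27,4,20,13,14,0)
  step pc=7: xori  r3, r3, 5  regs=(0,7,27,1,20,13,14,0)
  step pc=8: bne  r2, r7, L11  cond=T  regs=(0,7,27,1,20,13,14,0)
  step pc=9: and  r2, r4, r4  regs=(0,7,20,1,20,13,14,0)
  step pc=11: xori  r1, r4, 13  regs=(0,25,20,1,20,13,14,0)
  step pc=12: addi  r6, r0, 15  regs=(0,25,20,1,20,13,15,0)

0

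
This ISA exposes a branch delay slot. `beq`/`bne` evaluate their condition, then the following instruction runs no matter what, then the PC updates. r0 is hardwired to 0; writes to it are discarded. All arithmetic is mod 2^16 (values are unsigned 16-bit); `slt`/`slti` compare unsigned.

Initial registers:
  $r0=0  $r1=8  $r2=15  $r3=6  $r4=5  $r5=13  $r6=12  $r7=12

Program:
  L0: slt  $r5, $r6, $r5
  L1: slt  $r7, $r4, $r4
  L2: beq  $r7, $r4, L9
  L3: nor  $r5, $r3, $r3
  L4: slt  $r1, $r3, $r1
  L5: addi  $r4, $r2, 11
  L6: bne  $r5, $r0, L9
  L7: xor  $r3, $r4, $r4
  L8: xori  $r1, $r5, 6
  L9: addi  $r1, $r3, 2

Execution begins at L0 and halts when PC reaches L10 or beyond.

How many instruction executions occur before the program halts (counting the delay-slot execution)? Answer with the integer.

9

#0 slt  $r5, $r6, $r5 ; 0/8/15/6/5/1/12/12
#1 slt  $r7, $r4, $r4 ; 0/8/15/6/5/1/12/0
#2 beq  $r7, $r4, L9 ; 0/8/15/6/5/1/12/0 ; →fallthru
#3 nor  $r5, $r3, $r3 ; 0/8/15/6/5/65529/12/0
#4 slt  $r1, $r3, $r1 ; 0/1/15/6/5/65529/12/0
#5 addi  $r4, $r2, 11 ; 0/1/15/6/26/65529/12/0
#6 bne  $r5, $r0, L9 ; 0/1/15/6/26/65529/12/0 ; →target
#7 xor  $r3, $r4, $r4 ; 0/1/15/0/26/65529/12/0
#9 addi  $r1, $r3, 2 ; 0/2/15/0/26/65529/12/0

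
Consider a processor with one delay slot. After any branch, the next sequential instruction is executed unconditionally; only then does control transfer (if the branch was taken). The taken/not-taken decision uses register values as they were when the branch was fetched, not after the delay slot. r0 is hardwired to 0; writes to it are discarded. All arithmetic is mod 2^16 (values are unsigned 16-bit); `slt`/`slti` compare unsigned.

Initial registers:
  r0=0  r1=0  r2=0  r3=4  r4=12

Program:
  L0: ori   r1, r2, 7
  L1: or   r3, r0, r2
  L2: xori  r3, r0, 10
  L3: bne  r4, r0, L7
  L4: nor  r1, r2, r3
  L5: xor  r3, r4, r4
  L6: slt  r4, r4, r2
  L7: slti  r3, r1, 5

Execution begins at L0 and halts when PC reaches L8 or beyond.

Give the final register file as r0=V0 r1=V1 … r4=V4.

  step pc=0: ori   r1, r2, 7  regs=(0,7,0,4,12)
  step pc=1: or   r3, r0, r2  regs=(0,7,0,0,12)
  step pc=2: xori  r3, r0, 10  regs=(0,7,0,10,12)
  step pc=3: bne  r4, r0, L7  cond=T  regs=(0,7,0,10,12)
  step pc=4: nor  r1, r2, r3  regs=(0,65525,0,10,12)
  step pc=7: slti  r3, r1, 5  regs=(0,65525,0,0,12)

r0=0 r1=65525 r2=0 r3=0 r4=12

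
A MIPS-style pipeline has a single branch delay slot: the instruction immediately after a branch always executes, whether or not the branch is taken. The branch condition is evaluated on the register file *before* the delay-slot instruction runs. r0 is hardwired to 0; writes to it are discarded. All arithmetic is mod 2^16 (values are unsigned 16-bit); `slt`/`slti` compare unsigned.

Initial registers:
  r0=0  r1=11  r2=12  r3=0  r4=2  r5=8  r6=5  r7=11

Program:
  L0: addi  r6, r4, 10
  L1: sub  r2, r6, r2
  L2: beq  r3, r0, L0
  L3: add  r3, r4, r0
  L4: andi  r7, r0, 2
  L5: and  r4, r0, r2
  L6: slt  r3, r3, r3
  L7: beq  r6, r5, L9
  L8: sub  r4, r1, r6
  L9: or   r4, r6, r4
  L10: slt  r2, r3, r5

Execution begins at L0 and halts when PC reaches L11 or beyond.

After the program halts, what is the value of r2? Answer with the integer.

#0 addi  r6, r4, 10 ; 0/11/12/0/2/8/12/11
#1 sub  r2, r6, r2 ; 0/11/0/0/2/8/12/11
#2 beq  r3, r0, L0 ; 0/11/0/0/2/8/12/11 ; →target
#3 add  r3, r4, r0 ; 0/11/0/2/2/8/12/11
#0 addi  r6, r4, 10 ; 0/11/0/2/2/8/12/11
#1 sub  r2, r6, r2 ; 0/11/12/2/2/8/12/11
#2 beq  r3, r0, L0 ; 0/11/12/2/2/8/12/11 ; →fallthru
#3 add  r3, r4, r0 ; 0/11/12/2/2/8/12/11
#4 andi  r7, r0, 2 ; 0/11/12/2/2/8/12/0
#5 and  r4, r0, r2 ; 0/11/12/2/0/8/12/0
#6 slt  r3, r3, r3 ; 0/11/12/0/0/8/12/0
#7 beq  r6, r5, L9 ; 0/11/12/0/0/8/12/0 ; →fallthru
#8 sub  r4, r1, r6 ; 0/11/12/0/65535/8/12/0
#9 or   r4, r6, r4 ; 0/11/12/0/65535/8/12/0
#10 slt  r2, r3, r5 ; 0/11/1/0/65535/8/12/0

1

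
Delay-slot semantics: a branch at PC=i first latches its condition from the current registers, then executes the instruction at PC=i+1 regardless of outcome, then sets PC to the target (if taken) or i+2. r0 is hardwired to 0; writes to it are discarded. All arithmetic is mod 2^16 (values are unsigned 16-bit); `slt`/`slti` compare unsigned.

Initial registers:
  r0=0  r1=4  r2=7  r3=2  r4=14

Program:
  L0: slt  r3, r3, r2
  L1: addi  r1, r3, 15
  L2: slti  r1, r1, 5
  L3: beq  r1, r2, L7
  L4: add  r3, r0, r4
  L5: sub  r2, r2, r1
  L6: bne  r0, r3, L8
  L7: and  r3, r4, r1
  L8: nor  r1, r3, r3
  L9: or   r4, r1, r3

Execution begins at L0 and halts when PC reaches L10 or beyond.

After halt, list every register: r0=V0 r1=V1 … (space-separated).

#0 slt  r3, r3, r2 ; 0/4/7/1/14
#1 addi  r1, r3, 15 ; 0/16/7/1/14
#2 slti  r1, r1, 5 ; 0/0/7/1/14
#3 beq  r1, r2, L7 ; 0/0/7/1/14 ; →fallthru
#4 add  r3, r0, r4 ; 0/0/7/14/14
#5 sub  r2, r2, r1 ; 0/0/7/14/14
#6 bne  r0, r3, L8 ; 0/0/7/14/14 ; →target
#7 and  r3, r4, r1 ; 0/0/7/0/14
#8 nor  r1, r3, r3 ; 0/65535/7/0/14
#9 or   r4, r1, r3 ; 0/65535/7/0/65535

r0=0 r1=65535 r2=7 r3=0 r4=65535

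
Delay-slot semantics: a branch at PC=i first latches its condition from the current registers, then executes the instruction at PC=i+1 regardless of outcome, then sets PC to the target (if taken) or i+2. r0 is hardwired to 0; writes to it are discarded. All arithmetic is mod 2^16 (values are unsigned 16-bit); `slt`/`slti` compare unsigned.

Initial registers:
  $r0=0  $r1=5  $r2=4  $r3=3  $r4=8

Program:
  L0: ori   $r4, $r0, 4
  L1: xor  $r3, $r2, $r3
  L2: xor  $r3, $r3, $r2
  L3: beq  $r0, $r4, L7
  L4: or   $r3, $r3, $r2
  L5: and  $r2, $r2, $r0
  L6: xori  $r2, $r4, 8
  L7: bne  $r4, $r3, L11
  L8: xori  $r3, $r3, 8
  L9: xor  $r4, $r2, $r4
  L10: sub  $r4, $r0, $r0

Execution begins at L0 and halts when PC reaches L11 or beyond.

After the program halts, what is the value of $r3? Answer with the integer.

15

[0] ori   $r4, $r0, 4  →  {$r0:0, $r1:5, $r2:4, $r3:3, $r4:4}
[1] xor  $r3, $r2, $r3  →  {$r0:0, $r1:5, $r2:4, $r3:7, $r4:4}
[2] xor  $r3, $r3, $r2  →  {$r0:0, $r1:5, $r2:4, $r3:3, $r4:4}
[3] beq  $r0, $r4, L7  →  {$r0:0, $r1:5, $r2:4, $r3:3, $r4:4}  ⟨branch fallthrough⟩
[4] or   $r3, $r3, $r2  →  {$r0:0, $r1:5, $r2:4, $r3:7, $r4:4}
[5] and  $r2, $r2, $r0  →  {$r0:0, $r1:5, $r2:0, $r3:7, $r4:4}
[6] xori  $r2, $r4, 8  →  {$r0:0, $r1:5, $r2:12, $r3:7, $r4:4}
[7] bne  $r4, $r3, L11  →  {$r0:0, $r1:5, $r2:12, $r3:7, $r4:4}  ⟨branch taken⟩
[8] xori  $r3, $r3, 8  →  {$r0:0, $r1:5, $r2:12, $r3:15, $r4:4}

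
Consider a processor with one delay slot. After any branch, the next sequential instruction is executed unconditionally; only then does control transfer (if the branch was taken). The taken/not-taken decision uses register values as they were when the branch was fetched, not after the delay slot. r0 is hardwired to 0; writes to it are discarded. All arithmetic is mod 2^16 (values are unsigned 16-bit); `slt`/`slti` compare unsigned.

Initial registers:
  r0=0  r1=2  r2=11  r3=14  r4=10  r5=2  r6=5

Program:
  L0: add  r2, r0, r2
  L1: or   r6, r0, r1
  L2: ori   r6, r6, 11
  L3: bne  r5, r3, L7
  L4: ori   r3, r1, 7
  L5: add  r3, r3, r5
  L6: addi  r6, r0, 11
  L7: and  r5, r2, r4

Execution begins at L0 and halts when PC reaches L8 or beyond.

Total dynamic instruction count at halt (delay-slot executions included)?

[0] add  r2, r0, r2  →  {r0:0, r1:2, r2:11, r3:14, r4:10, r5:2, r6:5}
[1] or   r6, r0, r1  →  {r0:0, r1:2, r2:11, r3:14, r4:10, r5:2, r6:2}
[2] ori   r6, r6, 11  →  {r0:0, r1:2, r2:11, r3:14, r4:10, r5:2, r6:11}
[3] bne  r5, r3, L7  →  {r0:0, r1:2, r2:11, r3:14, r4:10, r5:2, r6:11}  ⟨branch taken⟩
[4] ori   r3, r1, 7  →  {r0:0, r1:2, r2:11, r3:7, r4:10, r5:2, r6:11}
[7] and  r5, r2, r4  →  {r0:0, r1:2, r2:11, r3:7, r4:10, r5:10, r6:11}

6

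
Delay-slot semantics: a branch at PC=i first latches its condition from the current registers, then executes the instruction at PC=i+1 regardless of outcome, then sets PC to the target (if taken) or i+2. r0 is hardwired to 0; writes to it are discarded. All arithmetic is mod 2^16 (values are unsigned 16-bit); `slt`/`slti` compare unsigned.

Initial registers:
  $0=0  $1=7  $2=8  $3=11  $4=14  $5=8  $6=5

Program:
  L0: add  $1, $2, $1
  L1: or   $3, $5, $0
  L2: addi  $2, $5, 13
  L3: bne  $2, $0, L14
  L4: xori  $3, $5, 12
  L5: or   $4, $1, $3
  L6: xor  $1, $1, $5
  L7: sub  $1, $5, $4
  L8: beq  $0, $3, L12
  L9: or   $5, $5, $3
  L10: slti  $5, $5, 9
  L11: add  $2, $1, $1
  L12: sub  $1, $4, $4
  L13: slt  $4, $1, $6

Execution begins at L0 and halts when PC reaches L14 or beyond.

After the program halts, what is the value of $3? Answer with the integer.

4

[0] add  $1, $2, $1  →  {$0:0, $1:15, $2:8, $3:11, $4:14, $5:8, $6:5}
[1] or   $3, $5, $0  →  {$0:0, $1:15, $2:8, $3:8, $4:14, $5:8, $6:5}
[2] addi  $2, $5, 13  →  {$0:0, $1:15, $2:21, $3:8, $4:14, $5:8, $6:5}
[3] bne  $2, $0, L14  →  {$0:0, $1:15, $2:21, $3:8, $4:14, $5:8, $6:5}  ⟨branch taken⟩
[4] xori  $3, $5, 12  →  {$0:0, $1:15, $2:21, $3:4, $4:14, $5:8, $6:5}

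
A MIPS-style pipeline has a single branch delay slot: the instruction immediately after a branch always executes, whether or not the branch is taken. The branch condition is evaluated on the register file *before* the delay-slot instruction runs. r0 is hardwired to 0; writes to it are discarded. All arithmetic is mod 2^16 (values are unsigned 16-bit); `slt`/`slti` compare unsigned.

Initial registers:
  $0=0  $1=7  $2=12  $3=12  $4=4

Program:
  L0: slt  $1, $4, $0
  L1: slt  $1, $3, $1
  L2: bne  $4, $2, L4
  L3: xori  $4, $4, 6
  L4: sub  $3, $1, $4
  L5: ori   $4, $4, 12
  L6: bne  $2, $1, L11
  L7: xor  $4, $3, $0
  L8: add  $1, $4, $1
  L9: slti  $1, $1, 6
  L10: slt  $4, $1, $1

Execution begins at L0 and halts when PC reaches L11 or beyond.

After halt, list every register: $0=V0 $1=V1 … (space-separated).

[0] slt  $1, $4, $0  →  {$0:0, $1:0, $2:12, $3:12, $4:4}
[1] slt  $1, $3, $1  →  {$0:0, $1:0, $2:12, $3:12, $4:4}
[2] bne  $4, $2, L4  →  {$0:0, $1:0, $2:12, $3:12, $4:4}  ⟨branch taken⟩
[3] xori  $4, $4, 6  →  {$0:0, $1:0, $2:12, $3:12, $4:2}
[4] sub  $3, $1, $4  →  {$0:0, $1:0, $2:12, $3:65534, $4:2}
[5] ori   $4, $4, 12  →  {$0:0, $1:0, $2:12, $3:65534, $4:14}
[6] bne  $2, $1, L11  →  {$0:0, $1:0, $2:12, $3:65534, $4:14}  ⟨branch taken⟩
[7] xor  $4, $3, $0  →  {$0:0, $1:0, $2:12, $3:65534, $4:65534}

$0=0 $1=0 $2=12 $3=65534 $4=65534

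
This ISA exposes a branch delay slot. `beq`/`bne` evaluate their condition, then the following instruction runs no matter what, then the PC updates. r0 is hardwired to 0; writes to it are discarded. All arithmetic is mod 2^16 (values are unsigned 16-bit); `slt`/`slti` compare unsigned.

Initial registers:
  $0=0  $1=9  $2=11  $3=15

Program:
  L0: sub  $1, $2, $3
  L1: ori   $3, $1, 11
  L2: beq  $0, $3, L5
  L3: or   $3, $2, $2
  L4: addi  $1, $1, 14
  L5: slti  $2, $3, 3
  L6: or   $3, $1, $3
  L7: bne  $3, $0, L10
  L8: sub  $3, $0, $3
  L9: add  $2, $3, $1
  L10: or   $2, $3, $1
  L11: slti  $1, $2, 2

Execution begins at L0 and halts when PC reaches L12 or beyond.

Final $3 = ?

PC=0  sub  $1, $2, $3        | $0=0 $1=65532 $2=11 $3=15
PC=1  ori   $3, $1, 11       | $0=0 $1=65532 $2=11 $3=65535
PC=2  beq  $0, $3, L5        | $0=0 $1=65532 $2=11 $3=65535  [not taken]
PC=3  or   $3, $2, $2        | $0=0 $1=65532 $2=11 $3=11
PC=4  addi  $1, $1, 14       | $0=0 $1=10 $2=11 $3=11
PC=5  slti  $2, $3, 3        | $0=0 $1=10 $2=0 $3=11
PC=6  or   $3, $1, $3        | $0=0 $1=10 $2=0 $3=11
PC=7  bne  $3, $0, L10       | $0=0 $1=10 $2=0 $3=11  [TAKEN]
PC=8  sub  $3, $0, $3        | $0=0 $1=10 $2=0 $3=65525
PC=10 or   $2, $3, $1        | $0=0 $1=10 $2=65535 $3=65525
PC=11 slti  $1, $2, 2        | $0=0 $1=0 $2=65535 $3=65525

65525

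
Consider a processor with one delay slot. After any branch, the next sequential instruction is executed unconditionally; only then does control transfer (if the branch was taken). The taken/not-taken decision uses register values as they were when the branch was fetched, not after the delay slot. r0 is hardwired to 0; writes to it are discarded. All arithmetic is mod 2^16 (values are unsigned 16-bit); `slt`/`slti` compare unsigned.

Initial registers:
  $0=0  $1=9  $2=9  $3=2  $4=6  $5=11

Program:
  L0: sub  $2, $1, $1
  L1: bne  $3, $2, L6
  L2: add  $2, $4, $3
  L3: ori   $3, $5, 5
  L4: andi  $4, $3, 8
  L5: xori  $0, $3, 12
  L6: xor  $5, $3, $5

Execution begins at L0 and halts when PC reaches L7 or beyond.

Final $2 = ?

8

#0 sub  $2, $1, $1 ; 0/9/0/2/6/11
#1 bne  $3, $2, L6 ; 0/9/0/2/6/11 ; →target
#2 add  $2, $4, $3 ; 0/9/8/2/6/11
#6 xor  $5, $3, $5 ; 0/9/8/2/6/9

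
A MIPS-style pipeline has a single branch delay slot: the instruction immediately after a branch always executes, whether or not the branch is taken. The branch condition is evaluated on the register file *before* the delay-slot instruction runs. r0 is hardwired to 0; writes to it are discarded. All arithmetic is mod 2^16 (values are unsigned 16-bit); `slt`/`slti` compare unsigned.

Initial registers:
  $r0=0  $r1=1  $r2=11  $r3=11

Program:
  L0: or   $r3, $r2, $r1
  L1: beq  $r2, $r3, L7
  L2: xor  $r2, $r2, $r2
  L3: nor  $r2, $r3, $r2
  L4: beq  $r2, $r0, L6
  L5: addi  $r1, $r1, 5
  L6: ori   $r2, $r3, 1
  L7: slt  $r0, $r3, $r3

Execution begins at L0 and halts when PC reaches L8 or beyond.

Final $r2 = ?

#0 or   $r3, $r2, $r1 ; 0/1/11/11
#1 beq  $r2, $r3, L7 ; 0/1/11/11 ; →target
#2 xor  $r2, $r2, $r2 ; 0/1/0/11
#7 slt  $r0, $r3, $r3 ; 0/1/0/11

0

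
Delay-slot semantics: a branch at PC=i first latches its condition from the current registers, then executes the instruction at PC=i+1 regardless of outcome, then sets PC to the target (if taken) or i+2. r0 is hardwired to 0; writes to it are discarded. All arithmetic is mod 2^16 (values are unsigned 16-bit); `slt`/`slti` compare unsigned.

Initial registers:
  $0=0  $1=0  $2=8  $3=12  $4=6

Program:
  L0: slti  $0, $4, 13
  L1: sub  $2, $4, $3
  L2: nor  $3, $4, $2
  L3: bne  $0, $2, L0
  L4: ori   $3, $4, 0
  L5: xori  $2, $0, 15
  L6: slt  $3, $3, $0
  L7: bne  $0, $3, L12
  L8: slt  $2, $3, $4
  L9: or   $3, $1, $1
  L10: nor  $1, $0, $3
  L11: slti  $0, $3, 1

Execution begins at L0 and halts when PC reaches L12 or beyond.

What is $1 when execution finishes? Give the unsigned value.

PC=0  slti  $0, $4, 13       | $0=0 $1=0 $2=8 $3=12 $4=6
PC=1  sub  $2, $4, $3        | $0=0 $1=0 $2=65530 $3=12 $4=6
PC=2  nor  $3, $4, $2        | $0=0 $1=0 $2=65530 $3=1 $4=6
PC=3  bne  $0, $2, L0        | $0=0 $1=0 $2=65530 $3=1 $4=6  [TAKEN]
PC=4  ori   $3, $4, 0        | $0=0 $1=0 $2=65530 $3=6 $4=6
PC=0  slti  $0, $4, 13       | $0=0 $1=0 $2=65530 $3=6 $4=6
PC=1  sub  $2, $4, $3        | $0=0 $1=0 $2=0 $3=6 $4=6
PC=2  nor  $3, $4, $2        | $0=0 $1=0 $2=0 $3=65529 $4=6
PC=3  bne  $0, $2, L0        | $0=0 $1=0 $2=0 $3=65529 $4=6  [not taken]
PC=4  ori   $3, $4, 0        | $0=0 $1=0 $2=0 $3=6 $4=6
PC=5  xori  $2, $0, 15       | $0=0 $1=0 $2=15 $3=6 $4=6
PC=6  slt  $3, $3, $0        | $0=0 $1=0 $2=15 $3=0 $4=6
PC=7  bne  $0, $3, L12       | $0=0 $1=0 $2=15 $3=0 $4=6  [not taken]
PC=8  slt  $2, $3, $4        | $0=0 $1=0 $2=1 $3=0 $4=6
PC=9  or   $3, $1, $1        | $0=0 $1=0 $2=1 $3=0 $4=6
PC=10 nor  $1, $0, $3        | $0=0 $1=65535 $2=1 $3=0 $4=6
PC=11 slti  $0, $3, 1        | $0=0 $1=65535 $2=1 $3=0 $4=6

65535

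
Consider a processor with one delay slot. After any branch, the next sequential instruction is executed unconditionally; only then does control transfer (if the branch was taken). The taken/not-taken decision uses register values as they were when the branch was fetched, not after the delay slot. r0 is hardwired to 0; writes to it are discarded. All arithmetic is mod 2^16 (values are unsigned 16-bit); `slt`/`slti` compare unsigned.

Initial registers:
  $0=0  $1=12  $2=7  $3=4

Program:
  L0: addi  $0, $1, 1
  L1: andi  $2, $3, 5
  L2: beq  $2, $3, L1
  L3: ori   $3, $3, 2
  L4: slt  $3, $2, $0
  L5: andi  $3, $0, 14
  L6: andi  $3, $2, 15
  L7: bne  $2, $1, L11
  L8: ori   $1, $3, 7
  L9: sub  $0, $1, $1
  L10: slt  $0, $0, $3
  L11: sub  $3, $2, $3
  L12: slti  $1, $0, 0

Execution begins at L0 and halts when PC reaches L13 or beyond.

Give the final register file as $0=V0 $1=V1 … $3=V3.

$0=0 $1=0 $2=4 $3=0

#0 addi  $0, $1, 1 ; 0/12/7/4
#1 andi  $2, $3, 5 ; 0/12/4/4
#2 beq  $2, $3, L1 ; 0/12/4/4 ; →target
#3 ori   $3, $3, 2 ; 0/12/4/6
#1 andi  $2, $3, 5 ; 0/12/4/6
#2 beq  $2, $3, L1 ; 0/12/4/6 ; →fallthru
#3 ori   $3, $3, 2 ; 0/12/4/6
#4 slt  $3, $2, $0 ; 0/12/4/0
#5 andi  $3, $0, 14 ; 0/12/4/0
#6 andi  $3, $2, 15 ; 0/12/4/4
#7 bne  $2, $1, L11 ; 0/12/4/4 ; →target
#8 ori   $1, $3, 7 ; 0/7/4/4
#11 sub  $3, $2, $3 ; 0/7/4/0
#12 slti  $1, $0, 0 ; 0/0/4/0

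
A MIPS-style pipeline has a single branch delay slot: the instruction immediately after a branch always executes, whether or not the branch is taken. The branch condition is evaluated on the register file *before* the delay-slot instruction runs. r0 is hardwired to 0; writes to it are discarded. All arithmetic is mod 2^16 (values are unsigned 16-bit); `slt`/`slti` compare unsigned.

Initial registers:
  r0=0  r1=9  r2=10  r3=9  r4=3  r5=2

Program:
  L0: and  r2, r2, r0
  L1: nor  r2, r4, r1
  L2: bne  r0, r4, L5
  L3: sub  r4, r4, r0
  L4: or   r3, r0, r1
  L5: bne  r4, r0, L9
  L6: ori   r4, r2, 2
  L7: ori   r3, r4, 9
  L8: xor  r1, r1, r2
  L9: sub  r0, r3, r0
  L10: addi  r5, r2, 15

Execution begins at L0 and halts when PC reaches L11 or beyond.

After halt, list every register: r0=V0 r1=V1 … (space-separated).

r0=0 r1=9 r2=65524 r3=9 r4=65526 r5=3

  step pc=0: and  r2, r2, r0  regs=(0,9,0,9,3,2)
  step pc=1: nor  r2, r4, r1  regs=(0,9,65524,9,3,2)
  step pc=2: bne  r0, r4, L5  cond=T  regs=(0,9,65524,9,3,2)
  step pc=3: sub  r4, r4, r0  regs=(0,9,65524,9,3,2)
  step pc=5: bne  r4, r0, L9  cond=T  regs=(0,9,65524,9,3,2)
  step pc=6: ori   r4, r2, 2  regs=(0,9,65524,9,65526,2)
  step pc=9: sub  r0, r3, r0  regs=(0,9,65524,9,65526,2)
  step pc=10: addi  r5, r2, 15  regs=(0,9,65524,9,65526,3)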